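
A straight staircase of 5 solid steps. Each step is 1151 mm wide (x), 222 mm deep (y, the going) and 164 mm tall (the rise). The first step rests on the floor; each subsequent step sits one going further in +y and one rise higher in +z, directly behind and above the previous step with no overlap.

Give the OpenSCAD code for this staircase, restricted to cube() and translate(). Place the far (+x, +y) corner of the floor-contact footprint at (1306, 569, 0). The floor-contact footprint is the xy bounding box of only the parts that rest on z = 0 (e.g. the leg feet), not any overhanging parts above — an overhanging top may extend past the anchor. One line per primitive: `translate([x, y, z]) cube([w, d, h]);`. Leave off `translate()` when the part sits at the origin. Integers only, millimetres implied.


translate([155, 347, 0]) cube([1151, 222, 164]);
translate([155, 569, 164]) cube([1151, 222, 164]);
translate([155, 791, 328]) cube([1151, 222, 164]);
translate([155, 1013, 492]) cube([1151, 222, 164]);
translate([155, 1235, 656]) cube([1151, 222, 164]);


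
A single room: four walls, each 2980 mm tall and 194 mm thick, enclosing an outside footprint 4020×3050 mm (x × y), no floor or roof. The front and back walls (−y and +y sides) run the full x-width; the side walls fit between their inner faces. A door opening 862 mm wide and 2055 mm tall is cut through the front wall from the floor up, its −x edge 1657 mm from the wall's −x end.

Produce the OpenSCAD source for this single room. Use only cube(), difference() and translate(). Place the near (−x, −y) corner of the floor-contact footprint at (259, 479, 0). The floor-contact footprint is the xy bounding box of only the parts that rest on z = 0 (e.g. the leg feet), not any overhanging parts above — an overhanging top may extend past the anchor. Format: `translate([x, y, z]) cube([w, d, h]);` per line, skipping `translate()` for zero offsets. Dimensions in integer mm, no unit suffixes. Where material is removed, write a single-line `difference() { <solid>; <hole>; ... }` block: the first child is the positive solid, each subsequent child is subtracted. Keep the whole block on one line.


difference() { translate([259, 479, 0]) cube([4020, 194, 2980]); translate([1916, 479, 0]) cube([862, 194, 2055]); }
translate([259, 3335, 0]) cube([4020, 194, 2980]);
translate([259, 673, 0]) cube([194, 2662, 2980]);
translate([4085, 673, 0]) cube([194, 2662, 2980]);


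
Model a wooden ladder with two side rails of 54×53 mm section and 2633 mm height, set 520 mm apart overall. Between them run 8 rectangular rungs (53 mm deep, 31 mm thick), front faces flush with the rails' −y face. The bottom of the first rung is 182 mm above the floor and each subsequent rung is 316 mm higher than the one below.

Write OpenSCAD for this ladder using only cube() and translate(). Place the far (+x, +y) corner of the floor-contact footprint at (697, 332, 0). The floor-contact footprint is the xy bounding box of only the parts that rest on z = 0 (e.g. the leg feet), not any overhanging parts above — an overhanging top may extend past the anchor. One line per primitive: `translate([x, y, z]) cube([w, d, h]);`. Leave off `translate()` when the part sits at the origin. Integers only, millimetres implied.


translate([177, 279, 0]) cube([54, 53, 2633]);
translate([643, 279, 0]) cube([54, 53, 2633]);
translate([231, 279, 182]) cube([412, 53, 31]);
translate([231, 279, 498]) cube([412, 53, 31]);
translate([231, 279, 814]) cube([412, 53, 31]);
translate([231, 279, 1130]) cube([412, 53, 31]);
translate([231, 279, 1446]) cube([412, 53, 31]);
translate([231, 279, 1762]) cube([412, 53, 31]);
translate([231, 279, 2078]) cube([412, 53, 31]);
translate([231, 279, 2394]) cube([412, 53, 31]);


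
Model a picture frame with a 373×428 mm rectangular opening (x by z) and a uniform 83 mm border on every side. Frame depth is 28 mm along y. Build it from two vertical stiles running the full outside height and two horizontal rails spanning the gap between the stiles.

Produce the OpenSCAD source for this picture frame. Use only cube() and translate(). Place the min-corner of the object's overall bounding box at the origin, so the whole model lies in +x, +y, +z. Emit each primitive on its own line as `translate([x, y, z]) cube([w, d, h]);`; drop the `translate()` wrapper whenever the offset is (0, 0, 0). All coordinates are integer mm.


cube([83, 28, 594]);
translate([456, 0, 0]) cube([83, 28, 594]);
translate([83, 0, 0]) cube([373, 28, 83]);
translate([83, 0, 511]) cube([373, 28, 83]);


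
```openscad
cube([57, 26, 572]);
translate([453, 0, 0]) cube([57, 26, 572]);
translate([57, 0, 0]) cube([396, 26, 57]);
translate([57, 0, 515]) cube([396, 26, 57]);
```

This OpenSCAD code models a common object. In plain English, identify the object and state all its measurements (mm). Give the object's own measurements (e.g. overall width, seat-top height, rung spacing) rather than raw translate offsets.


A rectangular picture frame lying in the x–z plane (depth along y). The opening is 396 mm wide (x) by 458 mm tall (z), surrounded by a border 57 mm wide on all four sides. The frame is 26 mm deep and is made of two full-height vertical stiles with two horizontal rails fitted between them.


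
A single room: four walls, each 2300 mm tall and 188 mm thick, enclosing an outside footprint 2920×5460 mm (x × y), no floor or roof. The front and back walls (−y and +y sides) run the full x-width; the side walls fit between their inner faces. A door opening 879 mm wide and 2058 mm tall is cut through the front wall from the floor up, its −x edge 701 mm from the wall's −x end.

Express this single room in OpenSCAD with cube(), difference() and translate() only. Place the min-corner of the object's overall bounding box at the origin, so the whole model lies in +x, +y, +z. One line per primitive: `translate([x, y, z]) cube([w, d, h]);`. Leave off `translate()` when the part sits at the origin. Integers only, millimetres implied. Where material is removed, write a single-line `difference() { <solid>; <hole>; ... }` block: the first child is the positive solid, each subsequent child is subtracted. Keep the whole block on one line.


difference() { cube([2920, 188, 2300]); translate([701, 0, 0]) cube([879, 188, 2058]); }
translate([0, 5272, 0]) cube([2920, 188, 2300]);
translate([0, 188, 0]) cube([188, 5084, 2300]);
translate([2732, 188, 0]) cube([188, 5084, 2300]);


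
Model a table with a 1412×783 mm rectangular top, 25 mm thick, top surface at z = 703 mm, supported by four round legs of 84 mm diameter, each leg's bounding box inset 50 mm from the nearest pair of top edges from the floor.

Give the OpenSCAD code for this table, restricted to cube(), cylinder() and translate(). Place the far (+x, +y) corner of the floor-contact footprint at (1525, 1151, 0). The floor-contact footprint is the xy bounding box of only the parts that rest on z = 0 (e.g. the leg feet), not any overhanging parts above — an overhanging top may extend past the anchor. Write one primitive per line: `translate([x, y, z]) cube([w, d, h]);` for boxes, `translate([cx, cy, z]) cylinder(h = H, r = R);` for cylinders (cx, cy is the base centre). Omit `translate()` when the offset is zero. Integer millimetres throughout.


translate([163, 418, 678]) cube([1412, 783, 25]);
translate([255, 510, 0]) cylinder(h = 678, r = 42);
translate([1483, 510, 0]) cylinder(h = 678, r = 42);
translate([255, 1109, 0]) cylinder(h = 678, r = 42);
translate([1483, 1109, 0]) cylinder(h = 678, r = 42);


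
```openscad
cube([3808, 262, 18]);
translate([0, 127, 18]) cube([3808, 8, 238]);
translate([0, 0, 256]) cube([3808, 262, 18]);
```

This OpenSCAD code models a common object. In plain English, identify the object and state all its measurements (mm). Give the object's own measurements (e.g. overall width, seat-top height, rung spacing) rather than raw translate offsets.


An I-beam lying along x, 3808 mm long. Overall section height 274 mm. Two flanges 262 mm wide (y) and 18 mm thick, one on the floor and one at the top; a web 8 mm thick runs between them, centred on the flange width.


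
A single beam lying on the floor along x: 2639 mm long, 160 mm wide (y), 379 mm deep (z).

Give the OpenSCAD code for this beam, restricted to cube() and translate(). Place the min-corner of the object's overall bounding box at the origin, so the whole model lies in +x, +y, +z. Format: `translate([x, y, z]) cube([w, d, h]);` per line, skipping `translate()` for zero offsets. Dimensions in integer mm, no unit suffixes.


cube([2639, 160, 379]);


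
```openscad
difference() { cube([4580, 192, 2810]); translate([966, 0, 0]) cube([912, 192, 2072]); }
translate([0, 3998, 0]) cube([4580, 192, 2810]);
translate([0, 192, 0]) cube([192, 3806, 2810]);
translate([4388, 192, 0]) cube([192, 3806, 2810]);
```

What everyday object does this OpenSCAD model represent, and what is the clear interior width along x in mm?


A single room. The interior width is 4196 mm.

Four walls enclosing a rectangle with a door in the front wall — a room. Outside width 4580 minus two 192 mm walls gives 4196 mm.


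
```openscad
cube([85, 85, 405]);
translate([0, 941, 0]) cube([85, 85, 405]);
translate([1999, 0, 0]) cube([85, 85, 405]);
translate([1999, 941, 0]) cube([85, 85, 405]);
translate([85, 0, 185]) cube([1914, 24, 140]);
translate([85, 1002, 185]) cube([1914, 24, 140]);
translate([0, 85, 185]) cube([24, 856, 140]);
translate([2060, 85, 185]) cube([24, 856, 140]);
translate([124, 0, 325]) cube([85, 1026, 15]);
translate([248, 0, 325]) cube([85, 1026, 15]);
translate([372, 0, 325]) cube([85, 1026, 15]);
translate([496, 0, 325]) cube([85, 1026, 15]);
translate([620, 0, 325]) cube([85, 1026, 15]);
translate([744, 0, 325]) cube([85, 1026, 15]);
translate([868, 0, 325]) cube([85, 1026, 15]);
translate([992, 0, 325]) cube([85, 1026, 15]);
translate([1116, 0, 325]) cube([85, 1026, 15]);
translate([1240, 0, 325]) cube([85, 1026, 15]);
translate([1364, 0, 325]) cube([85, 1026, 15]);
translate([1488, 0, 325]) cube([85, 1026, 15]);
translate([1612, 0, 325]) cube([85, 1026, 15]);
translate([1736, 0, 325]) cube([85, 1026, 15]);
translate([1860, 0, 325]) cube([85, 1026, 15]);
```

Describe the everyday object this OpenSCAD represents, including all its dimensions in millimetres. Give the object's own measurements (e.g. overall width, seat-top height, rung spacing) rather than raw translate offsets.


A bed frame 2084 mm long (x) by 1026 mm wide (y). Four 85×85 mm corner posts, 405 mm tall, at the corners of the footprint. Four rails of 24 mm thickness and 140 mm height run between adjacent posts with their undersides at z = 185 mm, their outer faces flush with the outside of the frame (the two x-running rails run between the posts' inner faces; the two y-running rails run between the posts' inner faces). 15 slats, each 85 mm wide (x) and 15 mm thick, lie across the top of the two x-running rails, running the full 1026 mm width of the frame in y; along x they sit between the end posts with a 39 mm gap after the −x posts and between neighbouring slats, leaving 54 mm before the +x posts.


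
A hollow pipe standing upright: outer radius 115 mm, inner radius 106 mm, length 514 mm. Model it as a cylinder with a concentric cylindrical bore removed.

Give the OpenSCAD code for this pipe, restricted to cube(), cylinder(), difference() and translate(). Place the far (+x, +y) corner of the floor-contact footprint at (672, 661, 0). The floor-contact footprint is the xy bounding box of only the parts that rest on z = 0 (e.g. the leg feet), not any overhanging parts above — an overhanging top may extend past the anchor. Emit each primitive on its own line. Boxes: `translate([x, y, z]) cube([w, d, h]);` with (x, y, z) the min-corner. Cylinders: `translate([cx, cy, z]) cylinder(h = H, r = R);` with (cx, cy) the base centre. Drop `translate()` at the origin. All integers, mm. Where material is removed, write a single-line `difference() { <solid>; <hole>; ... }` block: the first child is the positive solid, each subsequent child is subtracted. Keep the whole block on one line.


difference() { translate([557, 546, 0]) cylinder(h = 514, r = 115); translate([557, 546, 0]) cylinder(h = 514, r = 106); }


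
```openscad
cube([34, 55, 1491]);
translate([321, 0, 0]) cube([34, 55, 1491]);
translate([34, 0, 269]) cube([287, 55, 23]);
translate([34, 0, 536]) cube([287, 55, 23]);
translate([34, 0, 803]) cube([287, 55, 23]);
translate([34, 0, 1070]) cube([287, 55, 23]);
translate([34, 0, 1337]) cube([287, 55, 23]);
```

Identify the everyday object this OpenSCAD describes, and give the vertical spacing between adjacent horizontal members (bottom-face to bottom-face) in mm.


A ladder. The rung spacing is 267 mm.

Two tall 34×55 posts with 5 short bars between them — a ladder. Adjacent rungs sit at z = 269 and z = 536, so the spacing is 536 − 269 = 267 mm.


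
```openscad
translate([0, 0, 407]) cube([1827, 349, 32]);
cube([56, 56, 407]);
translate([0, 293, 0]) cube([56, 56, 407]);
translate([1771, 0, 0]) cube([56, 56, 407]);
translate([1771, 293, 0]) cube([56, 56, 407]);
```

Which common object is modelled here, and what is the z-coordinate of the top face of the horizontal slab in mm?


A bench. The seat-top height is 439 mm.

A long slab on four corner posts — a bench. The slab sits at z = 407 with thickness 32, so the top is 407 + 32 = 439 mm.


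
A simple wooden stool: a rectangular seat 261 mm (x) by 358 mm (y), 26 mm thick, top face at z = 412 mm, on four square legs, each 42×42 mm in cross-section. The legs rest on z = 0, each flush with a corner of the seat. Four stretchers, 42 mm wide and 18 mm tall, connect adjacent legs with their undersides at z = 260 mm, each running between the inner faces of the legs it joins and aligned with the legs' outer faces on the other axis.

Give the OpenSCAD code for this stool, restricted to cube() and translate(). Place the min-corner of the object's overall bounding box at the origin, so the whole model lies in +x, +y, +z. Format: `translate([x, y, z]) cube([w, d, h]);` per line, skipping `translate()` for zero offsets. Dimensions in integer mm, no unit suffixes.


translate([0, 0, 386]) cube([261, 358, 26]);
cube([42, 42, 386]);
translate([219, 0, 0]) cube([42, 42, 386]);
translate([0, 316, 0]) cube([42, 42, 386]);
translate([219, 316, 0]) cube([42, 42, 386]);
translate([42, 0, 260]) cube([177, 42, 18]);
translate([42, 316, 260]) cube([177, 42, 18]);
translate([0, 42, 260]) cube([42, 274, 18]);
translate([219, 42, 260]) cube([42, 274, 18]);


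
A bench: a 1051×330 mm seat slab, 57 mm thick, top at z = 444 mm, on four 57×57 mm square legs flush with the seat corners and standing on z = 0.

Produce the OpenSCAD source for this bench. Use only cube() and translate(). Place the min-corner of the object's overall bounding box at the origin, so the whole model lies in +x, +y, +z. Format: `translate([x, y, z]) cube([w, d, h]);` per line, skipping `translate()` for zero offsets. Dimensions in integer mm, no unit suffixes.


translate([0, 0, 387]) cube([1051, 330, 57]);
cube([57, 57, 387]);
translate([0, 273, 0]) cube([57, 57, 387]);
translate([994, 0, 0]) cube([57, 57, 387]);
translate([994, 273, 0]) cube([57, 57, 387]);


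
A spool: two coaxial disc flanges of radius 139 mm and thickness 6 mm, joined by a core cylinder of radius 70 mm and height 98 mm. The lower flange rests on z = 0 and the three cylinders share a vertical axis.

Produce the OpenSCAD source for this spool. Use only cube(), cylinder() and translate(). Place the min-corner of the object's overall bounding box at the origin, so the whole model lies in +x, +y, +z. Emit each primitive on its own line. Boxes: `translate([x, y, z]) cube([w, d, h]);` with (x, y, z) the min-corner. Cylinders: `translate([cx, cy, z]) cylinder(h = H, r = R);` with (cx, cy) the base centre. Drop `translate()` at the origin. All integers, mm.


translate([139, 139, 0]) cylinder(h = 6, r = 139);
translate([139, 139, 6]) cylinder(h = 98, r = 70);
translate([139, 139, 104]) cylinder(h = 6, r = 139);


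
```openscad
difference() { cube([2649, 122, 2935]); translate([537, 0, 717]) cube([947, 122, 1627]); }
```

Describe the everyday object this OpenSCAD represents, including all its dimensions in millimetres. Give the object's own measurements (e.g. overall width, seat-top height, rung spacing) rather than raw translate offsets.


A wall 2649 mm long (x), 122 mm thick (y), 2935 mm tall, with a rectangular window opening cut through it. The opening is 947 mm wide and 1627 mm tall; its sill is at z = 717 mm and its near (−x) edge is 537 mm from the wall's −x end. The opening passes through the full wall thickness.


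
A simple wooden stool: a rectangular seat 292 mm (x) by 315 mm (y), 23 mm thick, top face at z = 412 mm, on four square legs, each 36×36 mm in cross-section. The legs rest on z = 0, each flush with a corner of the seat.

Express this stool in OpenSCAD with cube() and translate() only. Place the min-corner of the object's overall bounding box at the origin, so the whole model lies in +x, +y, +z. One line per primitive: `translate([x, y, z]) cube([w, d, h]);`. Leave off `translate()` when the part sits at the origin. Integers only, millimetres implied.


translate([0, 0, 389]) cube([292, 315, 23]);
cube([36, 36, 389]);
translate([256, 0, 0]) cube([36, 36, 389]);
translate([0, 279, 0]) cube([36, 36, 389]);
translate([256, 279, 0]) cube([36, 36, 389]);


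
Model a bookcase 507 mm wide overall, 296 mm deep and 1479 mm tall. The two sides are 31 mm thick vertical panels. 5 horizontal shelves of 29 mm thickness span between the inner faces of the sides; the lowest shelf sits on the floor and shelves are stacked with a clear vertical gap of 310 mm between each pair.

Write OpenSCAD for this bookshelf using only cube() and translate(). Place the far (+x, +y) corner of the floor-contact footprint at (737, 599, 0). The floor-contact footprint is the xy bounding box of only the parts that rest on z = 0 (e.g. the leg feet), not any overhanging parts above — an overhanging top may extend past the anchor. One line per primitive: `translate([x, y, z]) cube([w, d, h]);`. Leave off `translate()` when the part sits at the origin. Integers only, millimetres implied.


translate([230, 303, 0]) cube([31, 296, 1479]);
translate([706, 303, 0]) cube([31, 296, 1479]);
translate([261, 303, 0]) cube([445, 296, 29]);
translate([261, 303, 339]) cube([445, 296, 29]);
translate([261, 303, 678]) cube([445, 296, 29]);
translate([261, 303, 1017]) cube([445, 296, 29]);
translate([261, 303, 1356]) cube([445, 296, 29]);


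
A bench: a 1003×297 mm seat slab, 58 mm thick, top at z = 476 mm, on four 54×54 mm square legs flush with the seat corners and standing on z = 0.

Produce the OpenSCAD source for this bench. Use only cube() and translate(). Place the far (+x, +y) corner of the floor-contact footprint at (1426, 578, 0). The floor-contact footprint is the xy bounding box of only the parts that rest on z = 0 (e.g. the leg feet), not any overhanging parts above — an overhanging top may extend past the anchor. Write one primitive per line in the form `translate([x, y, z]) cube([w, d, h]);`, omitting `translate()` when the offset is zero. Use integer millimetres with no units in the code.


translate([423, 281, 418]) cube([1003, 297, 58]);
translate([423, 281, 0]) cube([54, 54, 418]);
translate([423, 524, 0]) cube([54, 54, 418]);
translate([1372, 281, 0]) cube([54, 54, 418]);
translate([1372, 524, 0]) cube([54, 54, 418]);


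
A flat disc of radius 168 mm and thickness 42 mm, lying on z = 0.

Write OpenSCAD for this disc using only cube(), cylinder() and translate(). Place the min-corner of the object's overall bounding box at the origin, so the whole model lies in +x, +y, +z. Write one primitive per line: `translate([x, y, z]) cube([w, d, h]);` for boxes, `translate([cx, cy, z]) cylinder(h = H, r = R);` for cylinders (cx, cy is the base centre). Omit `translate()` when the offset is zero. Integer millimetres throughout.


translate([168, 168, 0]) cylinder(h = 42, r = 168);


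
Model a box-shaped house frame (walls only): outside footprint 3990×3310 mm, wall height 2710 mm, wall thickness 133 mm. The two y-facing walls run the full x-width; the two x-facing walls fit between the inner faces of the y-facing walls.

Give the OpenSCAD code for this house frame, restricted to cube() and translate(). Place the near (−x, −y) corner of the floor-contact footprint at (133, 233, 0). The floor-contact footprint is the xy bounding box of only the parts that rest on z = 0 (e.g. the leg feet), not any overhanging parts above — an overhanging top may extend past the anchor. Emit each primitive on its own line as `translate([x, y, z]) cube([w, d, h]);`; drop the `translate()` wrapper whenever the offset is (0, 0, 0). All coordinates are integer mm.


translate([133, 233, 0]) cube([3990, 133, 2710]);
translate([133, 3410, 0]) cube([3990, 133, 2710]);
translate([133, 366, 0]) cube([133, 3044, 2710]);
translate([3990, 366, 0]) cube([133, 3044, 2710]);


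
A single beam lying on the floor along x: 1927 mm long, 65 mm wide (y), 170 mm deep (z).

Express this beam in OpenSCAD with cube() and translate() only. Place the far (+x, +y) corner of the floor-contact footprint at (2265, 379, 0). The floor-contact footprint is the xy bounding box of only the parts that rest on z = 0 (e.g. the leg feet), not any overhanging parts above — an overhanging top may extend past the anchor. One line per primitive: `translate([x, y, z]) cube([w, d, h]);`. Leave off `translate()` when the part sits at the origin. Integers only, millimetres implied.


translate([338, 314, 0]) cube([1927, 65, 170]);


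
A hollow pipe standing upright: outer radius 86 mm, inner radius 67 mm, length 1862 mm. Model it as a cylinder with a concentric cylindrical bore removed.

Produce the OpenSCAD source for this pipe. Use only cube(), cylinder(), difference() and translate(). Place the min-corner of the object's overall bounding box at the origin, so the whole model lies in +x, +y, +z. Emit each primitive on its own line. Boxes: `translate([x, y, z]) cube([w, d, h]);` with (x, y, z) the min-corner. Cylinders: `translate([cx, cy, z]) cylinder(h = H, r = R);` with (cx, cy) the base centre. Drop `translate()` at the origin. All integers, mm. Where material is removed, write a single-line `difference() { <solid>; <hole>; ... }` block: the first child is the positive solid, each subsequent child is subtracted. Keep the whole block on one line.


difference() { translate([86, 86, 0]) cylinder(h = 1862, r = 86); translate([86, 86, 0]) cylinder(h = 1862, r = 67); }


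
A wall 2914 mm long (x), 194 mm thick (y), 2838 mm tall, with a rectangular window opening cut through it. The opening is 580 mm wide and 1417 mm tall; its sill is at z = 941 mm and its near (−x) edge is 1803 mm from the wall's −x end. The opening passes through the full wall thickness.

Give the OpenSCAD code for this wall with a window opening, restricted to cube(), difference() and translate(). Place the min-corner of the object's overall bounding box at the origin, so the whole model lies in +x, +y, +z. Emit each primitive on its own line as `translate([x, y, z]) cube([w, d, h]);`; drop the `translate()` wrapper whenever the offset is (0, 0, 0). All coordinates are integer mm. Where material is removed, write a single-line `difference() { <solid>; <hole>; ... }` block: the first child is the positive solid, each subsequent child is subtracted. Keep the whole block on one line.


difference() { cube([2914, 194, 2838]); translate([1803, 0, 941]) cube([580, 194, 1417]); }


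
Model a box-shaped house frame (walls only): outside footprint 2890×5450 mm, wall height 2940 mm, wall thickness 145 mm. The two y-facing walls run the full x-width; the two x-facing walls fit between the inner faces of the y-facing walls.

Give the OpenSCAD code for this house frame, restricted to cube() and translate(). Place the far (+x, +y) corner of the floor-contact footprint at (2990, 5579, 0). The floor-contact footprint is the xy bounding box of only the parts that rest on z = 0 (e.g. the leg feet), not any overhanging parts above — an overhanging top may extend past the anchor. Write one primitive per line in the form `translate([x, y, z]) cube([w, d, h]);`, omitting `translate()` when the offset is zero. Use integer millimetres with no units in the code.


translate([100, 129, 0]) cube([2890, 145, 2940]);
translate([100, 5434, 0]) cube([2890, 145, 2940]);
translate([100, 274, 0]) cube([145, 5160, 2940]);
translate([2845, 274, 0]) cube([145, 5160, 2940]);


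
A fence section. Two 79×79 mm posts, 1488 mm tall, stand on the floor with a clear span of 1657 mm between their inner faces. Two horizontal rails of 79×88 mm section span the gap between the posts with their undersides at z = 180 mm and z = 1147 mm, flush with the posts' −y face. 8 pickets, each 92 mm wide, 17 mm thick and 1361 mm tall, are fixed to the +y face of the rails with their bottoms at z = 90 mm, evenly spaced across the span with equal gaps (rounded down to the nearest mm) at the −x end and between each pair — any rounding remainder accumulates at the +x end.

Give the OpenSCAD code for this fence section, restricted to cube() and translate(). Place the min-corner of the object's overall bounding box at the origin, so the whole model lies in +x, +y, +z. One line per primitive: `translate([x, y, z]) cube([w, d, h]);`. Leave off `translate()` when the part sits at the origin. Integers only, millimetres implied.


cube([79, 79, 1488]);
translate([1736, 0, 0]) cube([79, 79, 1488]);
translate([79, 0, 180]) cube([1657, 79, 88]);
translate([79, 0, 1147]) cube([1657, 79, 88]);
translate([181, 79, 90]) cube([92, 17, 1361]);
translate([375, 79, 90]) cube([92, 17, 1361]);
translate([569, 79, 90]) cube([92, 17, 1361]);
translate([763, 79, 90]) cube([92, 17, 1361]);
translate([957, 79, 90]) cube([92, 17, 1361]);
translate([1151, 79, 90]) cube([92, 17, 1361]);
translate([1345, 79, 90]) cube([92, 17, 1361]);
translate([1539, 79, 90]) cube([92, 17, 1361]);


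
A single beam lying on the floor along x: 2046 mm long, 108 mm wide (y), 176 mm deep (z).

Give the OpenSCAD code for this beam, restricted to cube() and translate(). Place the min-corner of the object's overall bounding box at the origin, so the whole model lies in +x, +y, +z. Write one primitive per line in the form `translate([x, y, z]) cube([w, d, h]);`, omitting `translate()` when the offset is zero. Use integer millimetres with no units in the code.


cube([2046, 108, 176]);


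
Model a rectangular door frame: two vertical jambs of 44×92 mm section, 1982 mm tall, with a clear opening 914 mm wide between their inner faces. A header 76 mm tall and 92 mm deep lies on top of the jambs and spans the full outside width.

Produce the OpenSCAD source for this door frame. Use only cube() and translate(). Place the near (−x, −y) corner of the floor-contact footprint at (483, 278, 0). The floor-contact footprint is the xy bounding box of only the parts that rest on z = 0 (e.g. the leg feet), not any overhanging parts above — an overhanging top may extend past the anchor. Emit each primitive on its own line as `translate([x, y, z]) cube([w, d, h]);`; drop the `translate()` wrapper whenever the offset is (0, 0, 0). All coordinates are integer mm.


translate([483, 278, 0]) cube([44, 92, 1982]);
translate([1441, 278, 0]) cube([44, 92, 1982]);
translate([483, 278, 1982]) cube([1002, 92, 76]);


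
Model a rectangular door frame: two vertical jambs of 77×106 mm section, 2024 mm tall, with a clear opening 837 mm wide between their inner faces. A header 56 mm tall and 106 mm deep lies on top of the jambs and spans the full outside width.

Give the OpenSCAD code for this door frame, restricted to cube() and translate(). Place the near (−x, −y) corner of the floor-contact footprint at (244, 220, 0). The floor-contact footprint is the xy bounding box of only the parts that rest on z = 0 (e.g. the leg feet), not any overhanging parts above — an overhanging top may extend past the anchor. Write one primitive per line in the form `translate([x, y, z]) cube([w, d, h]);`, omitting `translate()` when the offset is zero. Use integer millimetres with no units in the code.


translate([244, 220, 0]) cube([77, 106, 2024]);
translate([1158, 220, 0]) cube([77, 106, 2024]);
translate([244, 220, 2024]) cube([991, 106, 56]);


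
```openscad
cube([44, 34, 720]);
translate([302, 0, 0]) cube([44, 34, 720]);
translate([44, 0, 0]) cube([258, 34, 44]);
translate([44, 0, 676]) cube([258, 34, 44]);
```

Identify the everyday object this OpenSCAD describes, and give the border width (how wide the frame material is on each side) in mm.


A picture frame. The border width is 44 mm.

Four thin pieces enclosing a rectangular opening — a picture frame. The two full-height stiles are 720 mm tall; the top rail sits at z = 676 and is 44 mm tall, so the border above the opening is 720 − 676 = 44 mm, matching the stile x-width.


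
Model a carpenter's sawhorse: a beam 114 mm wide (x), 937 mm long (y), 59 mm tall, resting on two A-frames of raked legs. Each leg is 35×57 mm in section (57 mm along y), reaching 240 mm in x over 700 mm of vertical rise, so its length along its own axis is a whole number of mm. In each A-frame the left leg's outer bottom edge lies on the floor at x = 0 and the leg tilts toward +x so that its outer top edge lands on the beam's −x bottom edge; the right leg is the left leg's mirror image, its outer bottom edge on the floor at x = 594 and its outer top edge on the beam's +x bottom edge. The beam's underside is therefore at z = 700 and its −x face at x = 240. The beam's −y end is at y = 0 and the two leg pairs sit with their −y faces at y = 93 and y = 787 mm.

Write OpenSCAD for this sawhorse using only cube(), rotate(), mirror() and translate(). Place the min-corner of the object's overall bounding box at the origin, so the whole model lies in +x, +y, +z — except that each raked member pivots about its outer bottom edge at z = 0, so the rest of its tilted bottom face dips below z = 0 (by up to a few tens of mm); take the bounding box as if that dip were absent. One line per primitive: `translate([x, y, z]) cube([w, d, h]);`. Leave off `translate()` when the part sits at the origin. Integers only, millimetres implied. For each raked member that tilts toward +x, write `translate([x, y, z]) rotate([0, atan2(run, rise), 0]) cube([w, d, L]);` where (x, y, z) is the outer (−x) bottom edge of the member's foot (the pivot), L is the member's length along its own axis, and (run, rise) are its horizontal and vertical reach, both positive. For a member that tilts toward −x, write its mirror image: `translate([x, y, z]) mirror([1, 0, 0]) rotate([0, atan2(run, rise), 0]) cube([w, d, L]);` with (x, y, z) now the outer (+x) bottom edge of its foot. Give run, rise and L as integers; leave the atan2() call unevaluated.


translate([240, 0, 700]) cube([114, 937, 59]);
translate([0, 93, 0]) rotate([0, atan2(240, 700), 0]) cube([35, 57, 740]);
translate([594, 93, 0]) mirror([1, 0, 0]) rotate([0, atan2(240, 700), 0]) cube([35, 57, 740]);
translate([0, 787, 0]) rotate([0, atan2(240, 700), 0]) cube([35, 57, 740]);
translate([594, 787, 0]) mirror([1, 0, 0]) rotate([0, atan2(240, 700), 0]) cube([35, 57, 740]);


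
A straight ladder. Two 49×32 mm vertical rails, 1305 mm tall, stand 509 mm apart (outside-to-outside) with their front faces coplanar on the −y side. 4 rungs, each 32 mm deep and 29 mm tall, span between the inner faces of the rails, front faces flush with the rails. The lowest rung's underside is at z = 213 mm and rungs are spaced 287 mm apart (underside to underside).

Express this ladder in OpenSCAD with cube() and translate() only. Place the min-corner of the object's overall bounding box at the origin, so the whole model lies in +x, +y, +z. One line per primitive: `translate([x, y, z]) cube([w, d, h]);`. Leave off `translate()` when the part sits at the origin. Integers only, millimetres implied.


cube([49, 32, 1305]);
translate([460, 0, 0]) cube([49, 32, 1305]);
translate([49, 0, 213]) cube([411, 32, 29]);
translate([49, 0, 500]) cube([411, 32, 29]);
translate([49, 0, 787]) cube([411, 32, 29]);
translate([49, 0, 1074]) cube([411, 32, 29]);


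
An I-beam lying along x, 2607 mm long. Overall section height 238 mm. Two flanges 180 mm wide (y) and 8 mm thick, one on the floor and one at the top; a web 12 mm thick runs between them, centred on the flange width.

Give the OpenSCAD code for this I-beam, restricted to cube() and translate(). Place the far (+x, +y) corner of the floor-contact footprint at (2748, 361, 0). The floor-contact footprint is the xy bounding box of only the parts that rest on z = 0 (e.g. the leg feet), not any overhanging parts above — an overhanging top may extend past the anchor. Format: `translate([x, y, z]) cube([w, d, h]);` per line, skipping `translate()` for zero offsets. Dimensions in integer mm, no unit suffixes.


translate([141, 181, 0]) cube([2607, 180, 8]);
translate([141, 265, 8]) cube([2607, 12, 222]);
translate([141, 181, 230]) cube([2607, 180, 8]);


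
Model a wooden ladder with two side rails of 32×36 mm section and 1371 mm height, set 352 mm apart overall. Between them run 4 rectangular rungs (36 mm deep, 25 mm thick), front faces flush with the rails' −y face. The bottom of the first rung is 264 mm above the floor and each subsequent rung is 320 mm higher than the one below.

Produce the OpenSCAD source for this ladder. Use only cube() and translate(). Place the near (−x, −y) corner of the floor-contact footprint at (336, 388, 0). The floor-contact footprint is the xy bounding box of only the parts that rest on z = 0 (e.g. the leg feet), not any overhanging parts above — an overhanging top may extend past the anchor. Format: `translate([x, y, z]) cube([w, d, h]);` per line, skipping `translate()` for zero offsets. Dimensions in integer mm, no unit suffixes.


// rung span = 352 - 2*32 = 288
// rung[k] z = 264 + k*320
translate([336, 388, 0]) cube([32, 36, 1371]);
translate([656, 388, 0]) cube([32, 36, 1371]);
translate([368, 388, 264]) cube([288, 36, 25]);
translate([368, 388, 584]) cube([288, 36, 25]);
translate([368, 388, 904]) cube([288, 36, 25]);
translate([368, 388, 1224]) cube([288, 36, 25]);


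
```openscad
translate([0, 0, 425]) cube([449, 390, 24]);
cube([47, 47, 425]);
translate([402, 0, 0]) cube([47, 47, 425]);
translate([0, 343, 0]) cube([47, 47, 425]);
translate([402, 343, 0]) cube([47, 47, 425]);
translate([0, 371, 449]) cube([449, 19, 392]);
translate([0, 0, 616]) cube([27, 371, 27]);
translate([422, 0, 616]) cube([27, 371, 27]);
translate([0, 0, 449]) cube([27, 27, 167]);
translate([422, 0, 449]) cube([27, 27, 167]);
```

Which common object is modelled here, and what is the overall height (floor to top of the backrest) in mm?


A chair. The overall height is 841 mm.

A slab on four corner posts with a tall panel at the back — a chair. The seat slab sits at z = 425 with thickness 24, and the 392 mm backrest starts at the seat top, so the overall height is 425 + 24 + 392 = 841 mm.


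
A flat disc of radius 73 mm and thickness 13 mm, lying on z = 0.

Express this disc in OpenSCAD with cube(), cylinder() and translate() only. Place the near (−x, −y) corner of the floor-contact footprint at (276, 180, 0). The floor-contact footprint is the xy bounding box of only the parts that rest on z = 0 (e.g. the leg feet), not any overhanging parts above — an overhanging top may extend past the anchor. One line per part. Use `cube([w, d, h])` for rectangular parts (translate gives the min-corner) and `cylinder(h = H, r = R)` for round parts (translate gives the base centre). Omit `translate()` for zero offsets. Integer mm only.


translate([349, 253, 0]) cylinder(h = 13, r = 73);


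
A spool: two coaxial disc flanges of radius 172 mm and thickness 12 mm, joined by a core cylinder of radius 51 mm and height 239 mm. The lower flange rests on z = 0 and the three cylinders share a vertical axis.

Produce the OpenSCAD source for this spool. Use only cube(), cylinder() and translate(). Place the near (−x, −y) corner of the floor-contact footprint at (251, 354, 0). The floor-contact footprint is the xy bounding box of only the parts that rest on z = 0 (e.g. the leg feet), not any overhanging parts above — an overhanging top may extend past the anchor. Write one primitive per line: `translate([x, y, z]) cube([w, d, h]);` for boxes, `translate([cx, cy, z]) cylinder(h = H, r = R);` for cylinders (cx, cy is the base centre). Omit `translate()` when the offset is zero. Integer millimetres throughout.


translate([423, 526, 0]) cylinder(h = 12, r = 172);
translate([423, 526, 12]) cylinder(h = 239, r = 51);
translate([423, 526, 251]) cylinder(h = 12, r = 172);


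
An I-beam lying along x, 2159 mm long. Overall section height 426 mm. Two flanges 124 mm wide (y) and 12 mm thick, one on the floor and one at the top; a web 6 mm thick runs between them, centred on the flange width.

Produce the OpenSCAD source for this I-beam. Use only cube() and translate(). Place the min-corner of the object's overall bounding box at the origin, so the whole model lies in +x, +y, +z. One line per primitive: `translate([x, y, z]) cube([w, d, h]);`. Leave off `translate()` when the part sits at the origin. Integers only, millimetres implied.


cube([2159, 124, 12]);
translate([0, 59, 12]) cube([2159, 6, 402]);
translate([0, 0, 414]) cube([2159, 124, 12]);


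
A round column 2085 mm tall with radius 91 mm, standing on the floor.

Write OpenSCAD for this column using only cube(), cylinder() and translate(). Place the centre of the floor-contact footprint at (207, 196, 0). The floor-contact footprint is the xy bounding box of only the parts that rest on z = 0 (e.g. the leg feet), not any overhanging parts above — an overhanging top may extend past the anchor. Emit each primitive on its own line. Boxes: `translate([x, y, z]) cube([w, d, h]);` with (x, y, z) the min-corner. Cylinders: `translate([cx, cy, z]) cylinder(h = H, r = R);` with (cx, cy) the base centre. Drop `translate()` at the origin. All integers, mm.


translate([207, 196, 0]) cylinder(h = 2085, r = 91);


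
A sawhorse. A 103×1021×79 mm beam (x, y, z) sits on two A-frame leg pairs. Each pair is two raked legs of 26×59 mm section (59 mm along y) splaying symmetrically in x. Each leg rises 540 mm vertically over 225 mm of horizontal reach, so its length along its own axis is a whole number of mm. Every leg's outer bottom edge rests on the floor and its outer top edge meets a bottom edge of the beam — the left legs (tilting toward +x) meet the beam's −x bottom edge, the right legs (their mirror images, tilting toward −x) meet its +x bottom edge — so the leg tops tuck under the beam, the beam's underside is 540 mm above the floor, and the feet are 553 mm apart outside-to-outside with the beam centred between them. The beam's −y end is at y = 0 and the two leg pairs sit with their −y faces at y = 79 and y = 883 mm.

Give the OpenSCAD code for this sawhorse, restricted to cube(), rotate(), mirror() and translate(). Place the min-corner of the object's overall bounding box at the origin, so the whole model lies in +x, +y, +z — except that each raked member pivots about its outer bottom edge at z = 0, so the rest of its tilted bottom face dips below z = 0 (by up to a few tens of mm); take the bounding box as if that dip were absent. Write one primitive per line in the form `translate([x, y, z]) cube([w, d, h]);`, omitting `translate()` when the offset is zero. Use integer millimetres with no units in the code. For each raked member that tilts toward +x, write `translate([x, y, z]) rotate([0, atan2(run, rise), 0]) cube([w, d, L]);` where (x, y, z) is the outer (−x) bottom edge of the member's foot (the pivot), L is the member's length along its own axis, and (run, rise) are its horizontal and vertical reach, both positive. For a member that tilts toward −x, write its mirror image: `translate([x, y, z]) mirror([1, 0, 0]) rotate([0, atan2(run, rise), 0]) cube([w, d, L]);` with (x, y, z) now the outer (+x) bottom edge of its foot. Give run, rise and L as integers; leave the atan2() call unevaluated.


// leg length = √(225² + 540²) = 585
// right-leg outer foot x = 2·225 + 103 = 553
// beam min-corner = (225, 0, 540)
translate([225, 0, 540]) cube([103, 1021, 79]);
translate([0, 79, 0]) rotate([0, atan2(225, 540), 0]) cube([26, 59, 585]);
translate([553, 79, 0]) mirror([1, 0, 0]) rotate([0, atan2(225, 540), 0]) cube([26, 59, 585]);
translate([0, 883, 0]) rotate([0, atan2(225, 540), 0]) cube([26, 59, 585]);
translate([553, 883, 0]) mirror([1, 0, 0]) rotate([0, atan2(225, 540), 0]) cube([26, 59, 585]);
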